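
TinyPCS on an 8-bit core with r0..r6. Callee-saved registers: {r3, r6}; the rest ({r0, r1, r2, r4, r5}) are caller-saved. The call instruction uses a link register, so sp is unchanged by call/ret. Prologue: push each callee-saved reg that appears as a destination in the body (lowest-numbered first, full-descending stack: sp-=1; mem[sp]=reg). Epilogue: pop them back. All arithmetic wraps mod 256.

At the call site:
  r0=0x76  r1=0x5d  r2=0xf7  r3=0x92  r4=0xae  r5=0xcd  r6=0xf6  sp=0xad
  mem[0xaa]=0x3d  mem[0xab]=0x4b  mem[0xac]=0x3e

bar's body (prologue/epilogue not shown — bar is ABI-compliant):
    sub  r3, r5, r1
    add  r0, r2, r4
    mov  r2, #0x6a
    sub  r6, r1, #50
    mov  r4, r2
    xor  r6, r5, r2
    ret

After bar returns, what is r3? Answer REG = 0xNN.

REG = 0x92

prologue: push r3 → mem[0xac]=0x92, sp=0xac
prologue: push r6 → mem[0xab]=0xf6, sp=0xab
body[0] sub  r3, r5, r1 → r3=0x70
body[1] add  r0, r2, r4 → r0=0xa5
body[2] mov  r2, #0x6a → r2=0x6a
body[3] sub  r6, r1, #50 → r6=0x2b
body[4] mov  r4, r2 → r4=0x6a
body[5] xor  r6, r5, r2 → r6=0xa7
epilogue: pop r6=0xf6, sp=0xac
epilogue: pop r3=0x92, sp=0xad
r3 is callee-saved → restored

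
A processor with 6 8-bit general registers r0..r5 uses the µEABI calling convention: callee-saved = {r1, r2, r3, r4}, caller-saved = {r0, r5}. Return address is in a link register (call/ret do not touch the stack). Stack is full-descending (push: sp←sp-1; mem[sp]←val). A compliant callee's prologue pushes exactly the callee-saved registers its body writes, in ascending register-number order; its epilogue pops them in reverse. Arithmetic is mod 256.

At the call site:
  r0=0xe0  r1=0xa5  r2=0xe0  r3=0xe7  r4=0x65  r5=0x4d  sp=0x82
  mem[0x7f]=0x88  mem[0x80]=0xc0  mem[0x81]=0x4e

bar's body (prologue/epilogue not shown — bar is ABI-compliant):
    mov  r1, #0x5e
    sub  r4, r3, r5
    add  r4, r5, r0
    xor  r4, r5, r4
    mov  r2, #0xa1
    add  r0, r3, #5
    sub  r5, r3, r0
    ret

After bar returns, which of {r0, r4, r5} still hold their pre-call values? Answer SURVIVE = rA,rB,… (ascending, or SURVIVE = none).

SURVIVE = r4

prologue: push r1 → mem[0x81]=0xa5, sp=0x81
prologue: push r2 → mem[0x80]=0xe0, sp=0x80
prologue: push r4 → mem[0x7f]=0x65, sp=0x7f
body[0] mov  r1, #0x5e → r1=0x5e
body[1] sub  r4, r3, r5 → r4=0x9a
body[2] add  r4, r5, r0 → r4=0x2d
body[3] xor  r4, r5, r4 → r4=0x60
body[4] mov  r2, #0xa1 → r2=0xa1
body[5] add  r0, r3, #5 → r0=0xec
body[6] sub  r5, r3, r0 → r5=0xfb
epilogue: pop r4=0x65, sp=0x80
epilogue: pop r2=0xe0, sp=0x81
epilogue: pop r1=0xa5, sp=0x82
r0: caller-saved, written=True
r4: callee-saved, written=True
r5: caller-saved, written=True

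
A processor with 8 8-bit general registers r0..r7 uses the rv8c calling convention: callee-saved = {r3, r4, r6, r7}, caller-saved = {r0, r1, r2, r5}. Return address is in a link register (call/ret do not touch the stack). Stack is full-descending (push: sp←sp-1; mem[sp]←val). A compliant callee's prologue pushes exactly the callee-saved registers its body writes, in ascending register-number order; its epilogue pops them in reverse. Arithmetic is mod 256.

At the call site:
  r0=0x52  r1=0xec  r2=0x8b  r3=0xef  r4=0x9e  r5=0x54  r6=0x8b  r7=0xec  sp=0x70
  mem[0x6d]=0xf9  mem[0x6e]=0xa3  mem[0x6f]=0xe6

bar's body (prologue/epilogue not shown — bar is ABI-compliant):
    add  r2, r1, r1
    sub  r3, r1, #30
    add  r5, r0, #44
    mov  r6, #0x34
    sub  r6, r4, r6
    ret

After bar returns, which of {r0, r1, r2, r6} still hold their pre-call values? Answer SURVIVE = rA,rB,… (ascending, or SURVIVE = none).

prologue: push r3 -> mem[0x6f]=0xef, sp=0x6f
prologue: push r6 -> mem[0x6e]=0x8b, sp=0x6e
body[0] add  r2, r1, r1 -> r2=0xd8
body[1] sub  r3, r1, #30 -> r3=0xce
body[2] add  r5, r0, #44 -> r5=0x7e
body[3] mov  r6, #0x34 -> r6=0x34
body[4] sub  r6, r4, r6 -> r6=0x6a
epilogue: pop r6=0x8b, sp=0x6f
epilogue: pop r3=0xef, sp=0x70
r0: caller-saved, written=False
r1: caller-saved, written=False
r2: caller-saved, written=True
r6: callee-saved, written=True

SURVIVE = r0,r1,r6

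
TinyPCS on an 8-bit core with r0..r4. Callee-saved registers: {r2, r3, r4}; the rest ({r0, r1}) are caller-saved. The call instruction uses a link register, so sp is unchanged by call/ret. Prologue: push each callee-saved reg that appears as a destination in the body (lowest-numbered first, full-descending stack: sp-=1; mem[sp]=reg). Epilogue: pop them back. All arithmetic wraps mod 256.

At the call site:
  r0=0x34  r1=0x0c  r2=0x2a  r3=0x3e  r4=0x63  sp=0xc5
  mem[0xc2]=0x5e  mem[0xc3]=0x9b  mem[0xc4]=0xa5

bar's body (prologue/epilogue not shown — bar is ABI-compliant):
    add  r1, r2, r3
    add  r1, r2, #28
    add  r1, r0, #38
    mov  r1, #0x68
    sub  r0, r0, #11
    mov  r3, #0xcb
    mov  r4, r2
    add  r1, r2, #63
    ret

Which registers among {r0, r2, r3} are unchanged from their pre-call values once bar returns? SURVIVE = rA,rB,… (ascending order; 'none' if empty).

SURVIVE = r2,r3

prologue: push r3 -> mem[0xc4]=0x3e, sp=0xc4
prologue: push r4 -> mem[0xc3]=0x63, sp=0xc3
body[0] add  r1, r2, r3 -> r1=0x68
body[1] add  r1, r2, #28 -> r1=0x46
body[2] add  r1, r0, #38 -> r1=0x5a
body[3] mov  r1, #0x68 -> r1=0x68
body[4] sub  r0, r0, #11 -> r0=0x29
body[5] mov  r3, #0xcb -> r3=0xcb
body[6] mov  r4, r2 -> r4=0x2a
body[7] add  r1, r2, #63 -> r1=0x69
epilogue: pop r4=0x63, sp=0xc4
epilogue: pop r3=0x3e, sp=0xc5
r0: caller-saved, written=True
r2: callee-saved, written=False
r3: callee-saved, written=True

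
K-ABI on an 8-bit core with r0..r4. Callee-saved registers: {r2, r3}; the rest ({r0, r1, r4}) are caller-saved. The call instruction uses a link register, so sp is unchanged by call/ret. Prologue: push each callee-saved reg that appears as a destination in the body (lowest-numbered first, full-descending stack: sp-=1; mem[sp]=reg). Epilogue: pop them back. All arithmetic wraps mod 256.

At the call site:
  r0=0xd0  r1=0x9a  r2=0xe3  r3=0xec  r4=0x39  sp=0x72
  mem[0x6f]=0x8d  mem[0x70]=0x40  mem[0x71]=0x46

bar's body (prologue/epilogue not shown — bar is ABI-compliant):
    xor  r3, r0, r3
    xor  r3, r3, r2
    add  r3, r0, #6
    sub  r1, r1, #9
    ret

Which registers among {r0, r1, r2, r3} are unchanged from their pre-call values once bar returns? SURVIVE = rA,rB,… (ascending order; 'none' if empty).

SURVIVE = r0,r2,r3

prologue: push r3 → mem[0x71]=0xec, sp=0x71
body[0] xor  r3, r0, r3 → r3=0x3c
body[1] xor  r3, r3, r2 → r3=0xdf
body[2] add  r3, r0, #6 → r3=0xd6
body[3] sub  r1, r1, #9 → r1=0x91
epilogue: pop r3=0xec, sp=0x72
r0: caller-saved, written=False
r1: caller-saved, written=True
r2: callee-saved, written=False
r3: callee-saved, written=True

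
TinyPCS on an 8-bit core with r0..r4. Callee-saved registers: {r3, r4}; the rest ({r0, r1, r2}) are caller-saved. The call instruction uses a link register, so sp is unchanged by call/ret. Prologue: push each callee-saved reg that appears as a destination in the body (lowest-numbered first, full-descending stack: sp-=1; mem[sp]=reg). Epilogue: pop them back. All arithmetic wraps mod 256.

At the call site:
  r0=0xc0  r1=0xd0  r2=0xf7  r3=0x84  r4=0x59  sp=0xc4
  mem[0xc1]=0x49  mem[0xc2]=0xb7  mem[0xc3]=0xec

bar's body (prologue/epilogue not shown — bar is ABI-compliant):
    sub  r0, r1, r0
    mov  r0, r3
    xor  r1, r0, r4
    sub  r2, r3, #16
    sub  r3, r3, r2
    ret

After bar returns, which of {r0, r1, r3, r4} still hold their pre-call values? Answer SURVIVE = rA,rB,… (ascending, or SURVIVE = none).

SURVIVE = r3,r4

prologue: push r3 -> mem[0xc3]=0x84, sp=0xc3
body[0] sub  r0, r1, r0 -> r0=0x10
body[1] mov  r0, r3 -> r0=0x84
body[2] xor  r1, r0, r4 -> r1=0xdd
body[3] sub  r2, r3, #16 -> r2=0x74
body[4] sub  r3, r3, r2 -> r3=0x10
epilogue: pop r3=0x84, sp=0xc4
r0: caller-saved, written=True
r1: caller-saved, written=True
r3: callee-saved, written=True
r4: callee-saved, written=False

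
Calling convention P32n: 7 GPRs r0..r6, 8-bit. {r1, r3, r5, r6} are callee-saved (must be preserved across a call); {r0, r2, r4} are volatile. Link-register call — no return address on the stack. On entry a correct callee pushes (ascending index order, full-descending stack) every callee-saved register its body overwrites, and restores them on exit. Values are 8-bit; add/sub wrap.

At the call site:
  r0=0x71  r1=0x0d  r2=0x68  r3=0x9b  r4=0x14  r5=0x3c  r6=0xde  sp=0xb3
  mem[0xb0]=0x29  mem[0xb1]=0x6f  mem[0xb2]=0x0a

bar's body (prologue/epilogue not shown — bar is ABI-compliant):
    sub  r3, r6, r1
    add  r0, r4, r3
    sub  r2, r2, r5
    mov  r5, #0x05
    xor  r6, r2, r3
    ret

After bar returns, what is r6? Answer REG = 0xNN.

REG = 0xde

prologue: push r3 → mem[0xb2]=0x9b, sp=0xb2
prologue: push r5 → mem[0xb1]=0x3c, sp=0xb1
prologue: push r6 → mem[0xb0]=0xde, sp=0xb0
body[0] sub  r3, r6, r1 → r3=0xd1
body[1] add  r0, r4, r3 → r0=0xe5
body[2] sub  r2, r2, r5 → r2=0x2c
body[3] mov  r5, #0x05 → r5=0x05
body[4] xor  r6, r2, r3 → r6=0xfd
epilogue: pop r6=0xde, sp=0xb1
epilogue: pop r5=0x3c, sp=0xb2
epilogue: pop r3=0x9b, sp=0xb3
r6 is callee-saved → restored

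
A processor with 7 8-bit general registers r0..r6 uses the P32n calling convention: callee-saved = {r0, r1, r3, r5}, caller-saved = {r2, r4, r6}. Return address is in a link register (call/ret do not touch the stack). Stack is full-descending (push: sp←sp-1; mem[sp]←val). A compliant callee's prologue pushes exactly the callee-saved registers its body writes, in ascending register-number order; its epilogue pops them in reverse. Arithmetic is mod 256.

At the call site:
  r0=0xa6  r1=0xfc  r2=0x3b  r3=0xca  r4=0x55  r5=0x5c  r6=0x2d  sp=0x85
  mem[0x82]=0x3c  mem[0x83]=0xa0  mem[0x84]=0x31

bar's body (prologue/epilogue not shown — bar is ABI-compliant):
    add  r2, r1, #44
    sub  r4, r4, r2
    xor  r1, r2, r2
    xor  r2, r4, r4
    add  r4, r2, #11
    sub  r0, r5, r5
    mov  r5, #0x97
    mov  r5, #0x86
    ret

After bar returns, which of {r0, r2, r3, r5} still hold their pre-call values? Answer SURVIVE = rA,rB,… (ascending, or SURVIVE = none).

SURVIVE = r0,r3,r5

prologue: push r0 -> mem[0x84]=0xa6, sp=0x84
prologue: push r1 -> mem[0x83]=0xfc, sp=0x83
prologue: push r5 -> mem[0x82]=0x5c, sp=0x82
body[0] add  r2, r1, #44 -> r2=0x28
body[1] sub  r4, r4, r2 -> r4=0x2d
body[2] xor  r1, r2, r2 -> r1=0x00
body[3] xor  r2, r4, r4 -> r2=0x00
body[4] add  r4, r2, #11 -> r4=0x0b
body[5] sub  r0, r5, r5 -> r0=0x00
body[6] mov  r5, #0x97 -> r5=0x97
body[7] mov  r5, #0x86 -> r5=0x86
epilogue: pop r5=0x5c, sp=0x83
epilogue: pop r1=0xfc, sp=0x84
epilogue: pop r0=0xa6, sp=0x85
r0: callee-saved, written=True
r2: caller-saved, written=True
r3: callee-saved, written=False
r5: callee-saved, written=True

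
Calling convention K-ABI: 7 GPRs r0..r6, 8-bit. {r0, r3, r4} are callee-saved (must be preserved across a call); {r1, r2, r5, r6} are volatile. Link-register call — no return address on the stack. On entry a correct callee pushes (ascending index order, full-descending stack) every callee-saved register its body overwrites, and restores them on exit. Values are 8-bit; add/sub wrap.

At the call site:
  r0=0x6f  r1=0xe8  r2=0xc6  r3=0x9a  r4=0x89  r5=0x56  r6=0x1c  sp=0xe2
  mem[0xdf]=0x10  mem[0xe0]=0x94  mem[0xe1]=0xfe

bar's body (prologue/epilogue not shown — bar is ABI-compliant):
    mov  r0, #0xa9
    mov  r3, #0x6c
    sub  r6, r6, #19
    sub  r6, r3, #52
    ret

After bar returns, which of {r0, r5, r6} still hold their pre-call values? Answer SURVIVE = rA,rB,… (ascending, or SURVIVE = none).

prologue: push r0 → mem[0xe1]=0x6f, sp=0xe1
prologue: push r3 → mem[0xe0]=0x9a, sp=0xe0
body[0] mov  r0, #0xa9 → r0=0xa9
body[1] mov  r3, #0x6c → r3=0x6c
body[2] sub  r6, r6, #19 → r6=0x09
body[3] sub  r6, r3, #52 → r6=0x38
epilogue: pop r3=0x9a, sp=0xe1
epilogue: pop r0=0x6f, sp=0xe2
r0: callee-saved, written=True
r5: caller-saved, written=False
r6: caller-saved, written=True

SURVIVE = r0,r5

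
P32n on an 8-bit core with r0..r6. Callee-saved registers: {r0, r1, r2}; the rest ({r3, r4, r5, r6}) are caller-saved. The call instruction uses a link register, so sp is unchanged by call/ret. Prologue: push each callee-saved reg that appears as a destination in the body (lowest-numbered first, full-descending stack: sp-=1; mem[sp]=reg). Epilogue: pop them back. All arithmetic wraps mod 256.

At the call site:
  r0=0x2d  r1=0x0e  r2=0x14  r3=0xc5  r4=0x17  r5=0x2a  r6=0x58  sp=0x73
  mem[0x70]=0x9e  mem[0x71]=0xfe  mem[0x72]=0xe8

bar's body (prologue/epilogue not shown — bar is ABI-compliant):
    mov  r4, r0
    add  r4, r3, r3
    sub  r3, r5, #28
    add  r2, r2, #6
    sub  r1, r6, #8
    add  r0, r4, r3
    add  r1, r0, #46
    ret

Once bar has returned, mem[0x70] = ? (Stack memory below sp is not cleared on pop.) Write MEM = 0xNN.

MEM = 0x14

prologue: push r0 -> mem[0x72]=0x2d, sp=0x72
prologue: push r1 -> mem[0x71]=0x0e, sp=0x71
prologue: push r2 -> mem[0x70]=0x14, sp=0x70
body[0] mov  r4, r0 -> r4=0x2d
body[1] add  r4, r3, r3 -> r4=0x8a
body[2] sub  r3, r5, #28 -> r3=0x0e
body[3] add  r2, r2, #6 -> r2=0x1a
body[4] sub  r1, r6, #8 -> r1=0x50
body[5] add  r0, r4, r3 -> r0=0x98
body[6] add  r1, r0, #46 -> r1=0xc6
epilogue: pop r2=0x14, sp=0x71
epilogue: pop r1=0x0e, sp=0x72
epilogue: pop r0=0x2d, sp=0x73
prologue pushed ['r0', 'r1', 'r2'] at ['0x72', '0x71', '0x70']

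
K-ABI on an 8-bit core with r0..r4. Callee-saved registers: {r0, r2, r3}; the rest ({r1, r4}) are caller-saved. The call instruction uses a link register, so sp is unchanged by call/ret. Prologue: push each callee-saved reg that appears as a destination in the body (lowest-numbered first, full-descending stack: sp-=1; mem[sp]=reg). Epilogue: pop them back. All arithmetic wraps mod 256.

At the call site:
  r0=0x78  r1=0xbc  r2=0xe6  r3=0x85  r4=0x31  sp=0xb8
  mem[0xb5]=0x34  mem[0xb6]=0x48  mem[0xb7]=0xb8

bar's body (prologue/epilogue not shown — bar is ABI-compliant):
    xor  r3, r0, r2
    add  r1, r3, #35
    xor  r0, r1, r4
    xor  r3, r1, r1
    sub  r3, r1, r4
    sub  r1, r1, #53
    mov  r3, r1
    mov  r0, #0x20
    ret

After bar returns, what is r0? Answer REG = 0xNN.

REG = 0x78

prologue: push r0 → mem[0xb7]=0x78, sp=0xb7
prologue: push r3 → mem[0xb6]=0x85, sp=0xb6
body[0] xor  r3, r0, r2 → r3=0x9e
body[1] add  r1, r3, #35 → r1=0xc1
body[2] xor  r0, r1, r4 → r0=0xf0
body[3] xor  r3, r1, r1 → r3=0x00
body[4] sub  r3, r1, r4 → r3=0x90
body[5] sub  r1, r1, #53 → r1=0x8c
body[6] mov  r3, r1 → r3=0x8c
body[7] mov  r0, #0x20 → r0=0x20
epilogue: pop r3=0x85, sp=0xb7
epilogue: pop r0=0x78, sp=0xb8
r0 is callee-saved → restored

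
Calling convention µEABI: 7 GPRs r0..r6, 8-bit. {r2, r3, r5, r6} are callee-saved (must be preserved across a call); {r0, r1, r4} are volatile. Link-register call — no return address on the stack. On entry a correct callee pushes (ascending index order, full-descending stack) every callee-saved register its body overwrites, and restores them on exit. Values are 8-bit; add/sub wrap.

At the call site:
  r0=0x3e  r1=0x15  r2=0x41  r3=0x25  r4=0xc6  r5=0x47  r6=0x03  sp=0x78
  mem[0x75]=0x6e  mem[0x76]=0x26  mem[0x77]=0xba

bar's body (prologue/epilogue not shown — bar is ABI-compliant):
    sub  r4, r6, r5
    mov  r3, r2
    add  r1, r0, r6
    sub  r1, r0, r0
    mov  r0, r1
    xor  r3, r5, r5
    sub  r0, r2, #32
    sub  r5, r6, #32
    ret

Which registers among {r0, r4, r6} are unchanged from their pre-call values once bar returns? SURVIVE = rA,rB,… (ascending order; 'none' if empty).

SURVIVE = r6

prologue: push r3 -> mem[0x77]=0x25, sp=0x77
prologue: push r5 -> mem[0x76]=0x47, sp=0x76
body[0] sub  r4, r6, r5 -> r4=0xbc
body[1] mov  r3, r2 -> r3=0x41
body[2] add  r1, r0, r6 -> r1=0x41
body[3] sub  r1, r0, r0 -> r1=0x00
body[4] mov  r0, r1 -> r0=0x00
body[5] xor  r3, r5, r5 -> r3=0x00
body[6] sub  r0, r2, #32 -> r0=0x21
body[7] sub  r5, r6, #32 -> r5=0xe3
epilogue: pop r5=0x47, sp=0x77
epilogue: pop r3=0x25, sp=0x78
r0: caller-saved, written=True
r4: caller-saved, written=True
r6: callee-saved, written=False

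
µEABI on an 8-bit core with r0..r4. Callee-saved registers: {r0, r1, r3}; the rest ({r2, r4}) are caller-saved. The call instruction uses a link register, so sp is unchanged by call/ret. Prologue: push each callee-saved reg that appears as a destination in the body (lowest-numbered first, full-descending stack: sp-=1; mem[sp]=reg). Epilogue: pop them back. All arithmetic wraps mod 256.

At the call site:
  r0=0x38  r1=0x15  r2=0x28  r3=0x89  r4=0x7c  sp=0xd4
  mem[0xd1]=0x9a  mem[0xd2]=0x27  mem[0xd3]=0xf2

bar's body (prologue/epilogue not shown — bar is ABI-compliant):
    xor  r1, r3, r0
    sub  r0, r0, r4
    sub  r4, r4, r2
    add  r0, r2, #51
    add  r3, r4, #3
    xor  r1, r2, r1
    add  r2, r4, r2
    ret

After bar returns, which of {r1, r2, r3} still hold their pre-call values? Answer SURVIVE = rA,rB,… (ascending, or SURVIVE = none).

SURVIVE = r1,r3

prologue: push r0 -> mem[0xd3]=0x38, sp=0xd3
prologue: push r1 -> mem[0xd2]=0x15, sp=0xd2
prologue: push r3 -> mem[0xd1]=0x89, sp=0xd1
body[0] xor  r1, r3, r0 -> r1=0xb1
body[1] sub  r0, r0, r4 -> r0=0xbc
body[2] sub  r4, r4, r2 -> r4=0x54
body[3] add  r0, r2, #51 -> r0=0x5b
body[4] add  r3, r4, #3 -> r3=0x57
body[5] xor  r1, r2, r1 -> r1=0x99
body[6] add  r2, r4, r2 -> r2=0x7c
epilogue: pop r3=0x89, sp=0xd2
epilogue: pop r1=0x15, sp=0xd3
epilogue: pop r0=0x38, sp=0xd4
r1: callee-saved, written=True
r2: caller-saved, written=True
r3: callee-saved, written=True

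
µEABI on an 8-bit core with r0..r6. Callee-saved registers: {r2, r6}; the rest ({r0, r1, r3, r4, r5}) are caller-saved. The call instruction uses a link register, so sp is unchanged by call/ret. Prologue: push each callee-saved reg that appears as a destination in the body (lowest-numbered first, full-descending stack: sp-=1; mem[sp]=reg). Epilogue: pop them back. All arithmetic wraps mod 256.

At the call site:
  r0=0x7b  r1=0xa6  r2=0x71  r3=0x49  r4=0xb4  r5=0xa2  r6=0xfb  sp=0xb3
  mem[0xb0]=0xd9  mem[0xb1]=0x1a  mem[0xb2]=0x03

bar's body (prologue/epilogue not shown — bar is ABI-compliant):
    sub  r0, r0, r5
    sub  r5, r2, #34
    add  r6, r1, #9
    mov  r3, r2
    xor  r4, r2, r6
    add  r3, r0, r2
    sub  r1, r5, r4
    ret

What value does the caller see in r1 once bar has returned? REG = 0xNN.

REG = 0x71

prologue: push r6 → mem[0xb2]=0xfb, sp=0xb2
body[0] sub  r0, r0, r5 → r0=0xd9
body[1] sub  r5, r2, #34 → r5=0x4f
body[2] add  r6, r1, #9 → r6=0xaf
body[3] mov  r3, r2 → r3=0x71
body[4] xor  r4, r2, r6 → r4=0xde
body[5] add  r3, r0, r2 → r3=0x4a
body[6] sub  r1, r5, r4 → r1=0x71
epilogue: pop r6=0xfb, sp=0xb3
r1 is caller-saved → body value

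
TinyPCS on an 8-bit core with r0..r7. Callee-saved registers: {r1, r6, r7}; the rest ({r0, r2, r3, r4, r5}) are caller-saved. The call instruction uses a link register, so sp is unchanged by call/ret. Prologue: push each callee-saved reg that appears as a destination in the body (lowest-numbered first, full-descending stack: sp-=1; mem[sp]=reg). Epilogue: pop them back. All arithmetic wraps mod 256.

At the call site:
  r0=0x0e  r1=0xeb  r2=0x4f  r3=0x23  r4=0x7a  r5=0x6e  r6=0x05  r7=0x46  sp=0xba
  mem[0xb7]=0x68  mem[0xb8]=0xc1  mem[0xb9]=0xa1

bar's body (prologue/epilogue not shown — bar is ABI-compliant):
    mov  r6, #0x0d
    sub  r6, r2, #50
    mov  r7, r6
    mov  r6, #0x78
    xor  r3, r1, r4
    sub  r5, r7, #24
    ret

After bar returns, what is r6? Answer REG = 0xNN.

prologue: push r6 -> mem[0xb9]=0x05, sp=0xb9
prologue: push r7 -> mem[0xb8]=0x46, sp=0xb8
body[0] mov  r6, #0x0d -> r6=0x0d
body[1] sub  r6, r2, #50 -> r6=0x1d
body[2] mov  r7, r6 -> r7=0x1d
body[3] mov  r6, #0x78 -> r6=0x78
body[4] xor  r3, r1, r4 -> r3=0x91
body[5] sub  r5, r7, #24 -> r5=0x05
epilogue: pop r7=0x46, sp=0xb9
epilogue: pop r6=0x05, sp=0xba
r6 is callee-saved -> restored

REG = 0x05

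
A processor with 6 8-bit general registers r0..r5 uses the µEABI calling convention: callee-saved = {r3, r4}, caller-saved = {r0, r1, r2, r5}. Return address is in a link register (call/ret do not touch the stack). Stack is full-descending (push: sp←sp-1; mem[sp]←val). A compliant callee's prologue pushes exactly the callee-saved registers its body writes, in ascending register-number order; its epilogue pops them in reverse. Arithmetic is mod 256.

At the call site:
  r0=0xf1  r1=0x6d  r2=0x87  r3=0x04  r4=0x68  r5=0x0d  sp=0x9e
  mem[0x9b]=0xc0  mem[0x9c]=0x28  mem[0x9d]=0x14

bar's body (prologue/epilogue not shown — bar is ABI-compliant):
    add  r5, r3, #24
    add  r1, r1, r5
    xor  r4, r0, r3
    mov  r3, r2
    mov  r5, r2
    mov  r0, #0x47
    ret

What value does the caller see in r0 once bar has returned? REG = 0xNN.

REG = 0x47

prologue: push r3 → mem[0x9d]=0x04, sp=0x9d
prologue: push r4 → mem[0x9c]=0x68, sp=0x9c
body[0] add  r5, r3, #24 → r5=0x1c
body[1] add  r1, r1, r5 → r1=0x89
body[2] xor  r4, r0, r3 → r4=0xf5
body[3] mov  r3, r2 → r3=0x87
body[4] mov  r5, r2 → r5=0x87
body[5] mov  r0, #0x47 → r0=0x47
epilogue: pop r4=0x68, sp=0x9d
epilogue: pop r3=0x04, sp=0x9e
r0 is caller-saved → body value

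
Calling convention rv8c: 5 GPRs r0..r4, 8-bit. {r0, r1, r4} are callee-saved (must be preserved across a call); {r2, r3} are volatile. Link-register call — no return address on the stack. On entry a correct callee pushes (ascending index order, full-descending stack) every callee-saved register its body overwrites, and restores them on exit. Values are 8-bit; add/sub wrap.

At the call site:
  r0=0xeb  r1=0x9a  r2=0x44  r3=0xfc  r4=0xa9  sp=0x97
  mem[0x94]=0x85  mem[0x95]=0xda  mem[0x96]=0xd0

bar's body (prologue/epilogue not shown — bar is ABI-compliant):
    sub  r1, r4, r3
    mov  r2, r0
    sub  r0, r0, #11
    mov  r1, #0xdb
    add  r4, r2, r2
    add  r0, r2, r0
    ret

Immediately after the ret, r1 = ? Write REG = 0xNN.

prologue: push r0 → mem[0x96]=0xeb, sp=0x96
prologue: push r1 → mem[0x95]=0x9a, sp=0x95
prologue: push r4 → mem[0x94]=0xa9, sp=0x94
body[0] sub  r1, r4, r3 → r1=0xad
body[1] mov  r2, r0 → r2=0xeb
body[2] sub  r0, r0, #11 → r0=0xe0
body[3] mov  r1, #0xdb → r1=0xdb
body[4] add  r4, r2, r2 → r4=0xd6
body[5] add  r0, r2, r0 → r0=0xcb
epilogue: pop r4=0xa9, sp=0x95
epilogue: pop r1=0x9a, sp=0x96
epilogue: pop r0=0xeb, sp=0x97
r1 is callee-saved → restored

REG = 0x9a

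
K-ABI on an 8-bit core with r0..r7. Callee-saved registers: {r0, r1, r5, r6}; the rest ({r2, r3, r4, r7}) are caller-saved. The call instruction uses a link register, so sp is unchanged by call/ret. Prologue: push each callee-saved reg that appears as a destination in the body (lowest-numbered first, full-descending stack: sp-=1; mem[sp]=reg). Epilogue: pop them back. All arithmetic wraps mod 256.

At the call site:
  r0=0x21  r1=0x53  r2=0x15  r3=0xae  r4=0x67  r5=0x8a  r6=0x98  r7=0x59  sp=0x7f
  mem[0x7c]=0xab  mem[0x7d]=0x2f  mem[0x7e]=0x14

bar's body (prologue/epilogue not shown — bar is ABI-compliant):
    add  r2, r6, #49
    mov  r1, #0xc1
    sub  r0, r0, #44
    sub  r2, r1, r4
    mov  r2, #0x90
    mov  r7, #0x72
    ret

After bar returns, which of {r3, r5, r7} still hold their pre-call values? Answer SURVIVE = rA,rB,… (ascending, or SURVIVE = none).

prologue: push r0 -> mem[0x7e]=0x21, sp=0x7e
prologue: push r1 -> mem[0x7d]=0x53, sp=0x7d
body[0] add  r2, r6, #49 -> r2=0xc9
body[1] mov  r1, #0xc1 -> r1=0xc1
body[2] sub  r0, r0, #44 -> r0=0xf5
body[3] sub  r2, r1, r4 -> r2=0x5a
body[4] mov  r2, #0x90 -> r2=0x90
body[5] mov  r7, #0x72 -> r7=0x72
epilogue: pop r1=0x53, sp=0x7e
epilogue: pop r0=0x21, sp=0x7f
r3: caller-saved, written=False
r5: callee-saved, written=False
r7: caller-saved, written=True

SURVIVE = r3,r5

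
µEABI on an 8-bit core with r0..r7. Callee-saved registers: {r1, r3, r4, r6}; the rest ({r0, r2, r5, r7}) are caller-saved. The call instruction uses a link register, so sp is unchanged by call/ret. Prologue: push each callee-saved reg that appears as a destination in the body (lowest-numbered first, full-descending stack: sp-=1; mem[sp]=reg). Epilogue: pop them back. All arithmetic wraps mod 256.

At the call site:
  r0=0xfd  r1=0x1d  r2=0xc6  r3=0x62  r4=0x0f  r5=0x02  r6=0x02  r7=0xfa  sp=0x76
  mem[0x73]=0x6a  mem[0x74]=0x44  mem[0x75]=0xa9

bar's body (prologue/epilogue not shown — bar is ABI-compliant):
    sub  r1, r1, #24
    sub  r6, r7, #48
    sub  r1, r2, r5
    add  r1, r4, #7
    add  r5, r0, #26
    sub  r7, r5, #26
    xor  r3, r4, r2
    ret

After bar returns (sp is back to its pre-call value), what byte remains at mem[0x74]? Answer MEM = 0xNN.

prologue: push r1 → mem[0x75]=0x1d, sp=0x75
prologue: push r3 → mem[0x74]=0x62, sp=0x74
prologue: push r6 → mem[0x73]=0x02, sp=0x73
body[0] sub  r1, r1, #24 → r1=0x05
body[1] sub  r6, r7, #48 → r6=0xca
body[2] sub  r1, r2, r5 → r1=0xc4
body[3] add  r1, r4, #7 → r1=0x16
body[4] add  r5, r0, #26 → r5=0x17
body[5] sub  r7, r5, #26 → r7=0xfd
body[6] xor  r3, r4, r2 → r3=0xc9
epilogue: pop r6=0x02, sp=0x74
epilogue: pop r3=0x62, sp=0x75
epilogue: pop r1=0x1d, sp=0x76
prologue pushed ['r1', 'r3', 'r6'] at ['0x75', '0x74', '0x73']

MEM = 0x62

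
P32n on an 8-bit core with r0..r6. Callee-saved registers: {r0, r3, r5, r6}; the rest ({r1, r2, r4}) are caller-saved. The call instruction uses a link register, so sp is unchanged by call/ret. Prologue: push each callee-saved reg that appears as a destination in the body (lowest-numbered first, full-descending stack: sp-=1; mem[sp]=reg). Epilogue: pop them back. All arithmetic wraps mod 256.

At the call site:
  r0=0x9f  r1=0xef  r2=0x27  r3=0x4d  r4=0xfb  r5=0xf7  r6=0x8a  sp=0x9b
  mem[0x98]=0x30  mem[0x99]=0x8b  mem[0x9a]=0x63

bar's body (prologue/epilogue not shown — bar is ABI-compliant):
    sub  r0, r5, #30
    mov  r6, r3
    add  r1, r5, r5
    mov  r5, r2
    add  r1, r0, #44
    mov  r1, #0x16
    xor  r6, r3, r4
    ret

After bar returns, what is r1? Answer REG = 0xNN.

prologue: push r0 → mem[0x9a]=0x9f, sp=0x9a
prologue: push r5 → mem[0x99]=0xf7, sp=0x99
prologue: push r6 → mem[0x98]=0x8a, sp=0x98
body[0] sub  r0, r5, #30 → r0=0xd9
body[1] mov  r6, r3 → r6=0x4d
body[2] add  r1, r5, r5 → r1=0xee
body[3] mov  r5, r2 → r5=0x27
body[4] add  r1, r0, #44 → r1=0x05
body[5] mov  r1, #0x16 → r1=0x16
body[6] xor  r6, r3, r4 → r6=0xb6
epilogue: pop r6=0x8a, sp=0x99
epilogue: pop r5=0xf7, sp=0x9a
epilogue: pop r0=0x9f, sp=0x9b
r1 is caller-saved → body value

REG = 0x16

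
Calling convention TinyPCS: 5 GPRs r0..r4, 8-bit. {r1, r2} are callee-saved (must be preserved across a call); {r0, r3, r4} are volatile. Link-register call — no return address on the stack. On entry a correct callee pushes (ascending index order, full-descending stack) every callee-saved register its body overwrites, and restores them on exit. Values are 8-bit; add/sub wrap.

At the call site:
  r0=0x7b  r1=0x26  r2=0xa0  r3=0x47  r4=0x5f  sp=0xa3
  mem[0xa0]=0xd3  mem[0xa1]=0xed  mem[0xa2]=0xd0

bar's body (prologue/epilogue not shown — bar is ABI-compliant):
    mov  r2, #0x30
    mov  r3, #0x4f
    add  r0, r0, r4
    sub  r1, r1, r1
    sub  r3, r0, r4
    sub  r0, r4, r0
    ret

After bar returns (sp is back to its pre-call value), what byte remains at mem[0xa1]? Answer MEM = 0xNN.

MEM = 0xa0

prologue: push r1 → mem[0xa2]=0x26, sp=0xa2
prologue: push r2 → mem[0xa1]=0xa0, sp=0xa1
body[0] mov  r2, #0x30 → r2=0x30
body[1] mov  r3, #0x4f → r3=0x4f
body[2] add  r0, r0, r4 → r0=0xda
body[3] sub  r1, r1, r1 → r1=0x00
body[4] sub  r3, r0, r4 → r3=0x7b
body[5] sub  r0, r4, r0 → r0=0x85
epilogue: pop r2=0xa0, sp=0xa2
epilogue: pop r1=0x26, sp=0xa3
prologue pushed ['r1', 'r2'] at ['0xa2', '0xa1']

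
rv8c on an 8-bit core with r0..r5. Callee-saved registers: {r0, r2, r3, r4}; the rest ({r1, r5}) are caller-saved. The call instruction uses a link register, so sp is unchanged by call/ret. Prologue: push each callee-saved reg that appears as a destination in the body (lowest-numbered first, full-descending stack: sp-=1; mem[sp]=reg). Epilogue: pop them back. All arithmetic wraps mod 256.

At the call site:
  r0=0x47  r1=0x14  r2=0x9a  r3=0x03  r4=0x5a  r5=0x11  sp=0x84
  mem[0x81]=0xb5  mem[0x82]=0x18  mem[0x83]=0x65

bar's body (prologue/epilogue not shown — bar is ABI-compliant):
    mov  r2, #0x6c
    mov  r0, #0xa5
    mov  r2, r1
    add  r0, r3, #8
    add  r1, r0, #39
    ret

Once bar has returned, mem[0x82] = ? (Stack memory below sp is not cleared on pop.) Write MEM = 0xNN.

MEM = 0x9a

prologue: push r0 -> mem[0x83]=0x47, sp=0x83
prologue: push r2 -> mem[0x82]=0x9a, sp=0x82
body[0] mov  r2, #0x6c -> r2=0x6c
body[1] mov  r0, #0xa5 -> r0=0xa5
body[2] mov  r2, r1 -> r2=0x14
body[3] add  r0, r3, #8 -> r0=0x0b
body[4] add  r1, r0, #39 -> r1=0x32
epilogue: pop r2=0x9a, sp=0x83
epilogue: pop r0=0x47, sp=0x84
prologue pushed ['r0', 'r2'] at ['0x83', '0x82']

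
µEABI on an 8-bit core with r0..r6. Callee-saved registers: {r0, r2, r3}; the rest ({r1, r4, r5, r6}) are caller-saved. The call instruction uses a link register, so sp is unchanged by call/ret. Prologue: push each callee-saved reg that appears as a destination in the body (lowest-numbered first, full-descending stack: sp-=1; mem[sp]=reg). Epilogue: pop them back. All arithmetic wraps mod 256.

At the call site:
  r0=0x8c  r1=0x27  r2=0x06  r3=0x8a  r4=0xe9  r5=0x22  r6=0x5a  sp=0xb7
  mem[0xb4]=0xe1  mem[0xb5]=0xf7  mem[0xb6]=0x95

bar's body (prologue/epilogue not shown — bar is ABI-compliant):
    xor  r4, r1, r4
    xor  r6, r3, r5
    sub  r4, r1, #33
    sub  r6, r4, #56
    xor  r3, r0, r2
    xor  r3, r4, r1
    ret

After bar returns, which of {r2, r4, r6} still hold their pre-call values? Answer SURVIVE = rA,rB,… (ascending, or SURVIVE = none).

prologue: push r3 → mem[0xb6]=0x8a, sp=0xb6
body[0] xor  r4, r1, r4 → r4=0xce
body[1] xor  r6, r3, r5 → r6=0xa8
body[2] sub  r4, r1, #33 → r4=0x06
body[3] sub  r6, r4, #56 → r6=0xce
body[4] xor  r3, r0, r2 → r3=0x8a
body[5] xor  r3, r4, r1 → r3=0x21
epilogue: pop r3=0x8a, sp=0xb7
r2: callee-saved, written=False
r4: caller-saved, written=True
r6: caller-saved, written=True

SURVIVE = r2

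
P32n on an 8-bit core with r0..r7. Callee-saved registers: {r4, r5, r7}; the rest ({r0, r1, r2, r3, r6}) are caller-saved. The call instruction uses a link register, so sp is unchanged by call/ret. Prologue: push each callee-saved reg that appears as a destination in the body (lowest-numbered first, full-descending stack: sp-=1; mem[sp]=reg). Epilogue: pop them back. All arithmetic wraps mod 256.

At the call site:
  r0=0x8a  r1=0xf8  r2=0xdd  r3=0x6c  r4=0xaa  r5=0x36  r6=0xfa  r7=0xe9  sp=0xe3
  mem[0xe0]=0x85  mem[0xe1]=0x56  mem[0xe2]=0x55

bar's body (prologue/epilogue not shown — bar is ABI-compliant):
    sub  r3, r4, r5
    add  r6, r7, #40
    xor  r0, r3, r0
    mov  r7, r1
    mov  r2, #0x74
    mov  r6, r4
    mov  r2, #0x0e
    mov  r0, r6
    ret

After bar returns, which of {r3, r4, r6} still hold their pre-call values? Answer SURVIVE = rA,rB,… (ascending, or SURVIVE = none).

prologue: push r7 → mem[0xe2]=0xe9, sp=0xe2
body[0] sub  r3, r4, r5 → r3=0x74
body[1] add  r6, r7, #40 → r6=0x11
body[2] xor  r0, r3, r0 → r0=0xfe
body[3] mov  r7, r1 → r7=0xf8
body[4] mov  r2, #0x74 → r2=0x74
body[5] mov  r6, r4 → r6=0xaa
body[6] mov  r2, #0x0e → r2=0x0e
body[7] mov  r0, r6 → r0=0xaa
epilogue: pop r7=0xe9, sp=0xe3
r3: caller-saved, written=True
r4: callee-saved, written=False
r6: caller-saved, written=True

SURVIVE = r4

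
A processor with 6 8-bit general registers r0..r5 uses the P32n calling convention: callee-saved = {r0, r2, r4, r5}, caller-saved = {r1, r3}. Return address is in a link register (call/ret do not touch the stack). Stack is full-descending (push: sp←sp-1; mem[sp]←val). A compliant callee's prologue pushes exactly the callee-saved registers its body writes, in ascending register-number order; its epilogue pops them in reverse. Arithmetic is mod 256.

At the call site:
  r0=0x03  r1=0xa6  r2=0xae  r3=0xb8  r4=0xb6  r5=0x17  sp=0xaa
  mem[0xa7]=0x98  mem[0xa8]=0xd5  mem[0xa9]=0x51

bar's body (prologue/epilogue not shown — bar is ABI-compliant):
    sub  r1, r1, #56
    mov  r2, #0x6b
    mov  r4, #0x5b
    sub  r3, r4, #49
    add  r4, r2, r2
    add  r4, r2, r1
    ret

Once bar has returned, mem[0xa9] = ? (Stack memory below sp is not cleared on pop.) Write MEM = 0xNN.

prologue: push r2 -> mem[0xa9]=0xae, sp=0xa9
prologue: push r4 -> mem[0xa8]=0xb6, sp=0xa8
body[0] sub  r1, r1, #56 -> r1=0x6e
body[1] mov  r2, #0x6b -> r2=0x6b
body[2] mov  r4, #0x5b -> r4=0x5b
body[3] sub  r3, r4, #49 -> r3=0x2a
body[4] add  r4, r2, r2 -> r4=0xd6
body[5] add  r4, r2, r1 -> r4=0xd9
epilogue: pop r4=0xb6, sp=0xa9
epilogue: pop r2=0xae, sp=0xaa
prologue pushed ['r2', 'r4'] at ['0xa9', '0xa8']

MEM = 0xae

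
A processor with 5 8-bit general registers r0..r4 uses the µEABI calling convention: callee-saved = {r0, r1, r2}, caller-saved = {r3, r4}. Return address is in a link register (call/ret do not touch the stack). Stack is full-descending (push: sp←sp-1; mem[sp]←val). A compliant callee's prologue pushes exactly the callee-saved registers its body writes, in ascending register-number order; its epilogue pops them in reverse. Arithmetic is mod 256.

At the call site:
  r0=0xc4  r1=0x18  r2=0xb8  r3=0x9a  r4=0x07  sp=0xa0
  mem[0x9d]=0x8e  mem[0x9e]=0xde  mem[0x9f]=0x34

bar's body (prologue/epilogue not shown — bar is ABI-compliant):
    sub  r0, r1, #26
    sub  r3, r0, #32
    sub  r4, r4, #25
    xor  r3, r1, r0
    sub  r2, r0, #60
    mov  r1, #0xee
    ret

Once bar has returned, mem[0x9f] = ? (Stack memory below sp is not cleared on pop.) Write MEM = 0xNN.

MEM = 0xc4

prologue: push r0 -> mem[0x9f]=0xc4, sp=0x9f
prologue: push r1 -> mem[0x9e]=0x18, sp=0x9e
prologue: push r2 -> mem[0x9d]=0xb8, sp=0x9d
body[0] sub  r0, r1, #26 -> r0=0xfe
body[1] sub  r3, r0, #32 -> r3=0xde
body[2] sub  r4, r4, #25 -> r4=0xee
body[3] xor  r3, r1, r0 -> r3=0xe6
body[4] sub  r2, r0, #60 -> r2=0xc2
body[5] mov  r1, #0xee -> r1=0xee
epilogue: pop r2=0xb8, sp=0x9e
epilogue: pop r1=0x18, sp=0x9f
epilogue: pop r0=0xc4, sp=0xa0
prologue pushed ['r0', 'r1', 'r2'] at ['0x9f', '0x9e', '0x9d']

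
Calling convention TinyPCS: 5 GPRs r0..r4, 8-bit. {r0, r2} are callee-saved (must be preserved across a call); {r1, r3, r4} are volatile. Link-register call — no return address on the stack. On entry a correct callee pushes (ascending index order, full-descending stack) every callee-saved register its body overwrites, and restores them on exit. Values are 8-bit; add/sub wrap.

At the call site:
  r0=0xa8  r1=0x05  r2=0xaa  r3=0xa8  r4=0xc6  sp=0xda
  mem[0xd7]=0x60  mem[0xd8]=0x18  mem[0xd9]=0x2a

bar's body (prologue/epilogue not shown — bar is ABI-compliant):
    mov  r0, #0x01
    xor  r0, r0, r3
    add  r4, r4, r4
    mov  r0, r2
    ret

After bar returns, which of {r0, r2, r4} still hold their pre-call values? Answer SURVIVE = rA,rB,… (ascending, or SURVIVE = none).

prologue: push r0 -> mem[0xd9]=0xa8, sp=0xd9
body[0] mov  r0, #0x01 -> r0=0x01
body[1] xor  r0, r0, r3 -> r0=0xa9
body[2] add  r4, r4, r4 -> r4=0x8c
body[3] mov  r0, r2 -> r0=0xaa
epilogue: pop r0=0xa8, sp=0xda
r0: callee-saved, written=True
r2: callee-saved, written=False
r4: caller-saved, written=True

SURVIVE = r0,r2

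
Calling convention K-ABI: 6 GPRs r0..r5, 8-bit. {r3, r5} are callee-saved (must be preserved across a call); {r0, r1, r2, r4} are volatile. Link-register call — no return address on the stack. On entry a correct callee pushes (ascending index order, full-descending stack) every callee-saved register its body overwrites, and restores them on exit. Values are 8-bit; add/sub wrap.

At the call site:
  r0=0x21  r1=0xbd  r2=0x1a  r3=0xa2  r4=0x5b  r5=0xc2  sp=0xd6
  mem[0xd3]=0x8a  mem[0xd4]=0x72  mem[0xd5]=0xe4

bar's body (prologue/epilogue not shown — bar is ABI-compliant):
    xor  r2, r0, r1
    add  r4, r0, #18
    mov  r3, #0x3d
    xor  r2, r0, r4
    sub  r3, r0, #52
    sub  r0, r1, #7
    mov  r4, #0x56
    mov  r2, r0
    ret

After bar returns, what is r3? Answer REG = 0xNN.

prologue: push r3 → mem[0xd5]=0xa2, sp=0xd5
body[0] xor  r2, r0, r1 → r2=0x9c
body[1] add  r4, r0, #18 → r4=0x33
body[2] mov  r3, #0x3d → r3=0x3d
body[3] xor  r2, r0, r4 → r2=0x12
body[4] sub  r3, r0, #52 → r3=0xed
body[5] sub  r0, r1, #7 → r0=0xb6
body[6] mov  r4, #0x56 → r4=0x56
body[7] mov  r2, r0 → r2=0xb6
epilogue: pop r3=0xa2, sp=0xd6
r3 is callee-saved → restored

REG = 0xa2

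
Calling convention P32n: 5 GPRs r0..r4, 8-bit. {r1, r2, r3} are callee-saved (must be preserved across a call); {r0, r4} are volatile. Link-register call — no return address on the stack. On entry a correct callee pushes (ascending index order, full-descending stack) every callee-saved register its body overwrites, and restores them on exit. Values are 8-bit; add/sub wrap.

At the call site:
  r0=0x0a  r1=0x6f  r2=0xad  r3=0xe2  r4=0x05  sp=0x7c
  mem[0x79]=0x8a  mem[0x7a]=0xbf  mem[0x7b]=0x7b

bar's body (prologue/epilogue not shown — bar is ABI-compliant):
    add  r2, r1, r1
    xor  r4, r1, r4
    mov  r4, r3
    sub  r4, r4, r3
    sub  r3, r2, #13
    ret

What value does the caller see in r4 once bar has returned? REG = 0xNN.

prologue: push r2 → mem[0x7b]=0xad, sp=0x7b
prologue: push r3 → mem[0x7a]=0xe2, sp=0x7a
body[0] add  r2, r1, r1 → r2=0xde
body[1] xor  r4, r1, r4 → r4=0x6a
body[2] mov  r4, r3 → r4=0xe2
body[3] sub  r4, r4, r3 → r4=0x00
body[4] sub  r3, r2, #13 → r3=0xd1
epilogue: pop r3=0xe2, sp=0x7b
epilogue: pop r2=0xad, sp=0x7c
r4 is caller-saved → body value

REG = 0x00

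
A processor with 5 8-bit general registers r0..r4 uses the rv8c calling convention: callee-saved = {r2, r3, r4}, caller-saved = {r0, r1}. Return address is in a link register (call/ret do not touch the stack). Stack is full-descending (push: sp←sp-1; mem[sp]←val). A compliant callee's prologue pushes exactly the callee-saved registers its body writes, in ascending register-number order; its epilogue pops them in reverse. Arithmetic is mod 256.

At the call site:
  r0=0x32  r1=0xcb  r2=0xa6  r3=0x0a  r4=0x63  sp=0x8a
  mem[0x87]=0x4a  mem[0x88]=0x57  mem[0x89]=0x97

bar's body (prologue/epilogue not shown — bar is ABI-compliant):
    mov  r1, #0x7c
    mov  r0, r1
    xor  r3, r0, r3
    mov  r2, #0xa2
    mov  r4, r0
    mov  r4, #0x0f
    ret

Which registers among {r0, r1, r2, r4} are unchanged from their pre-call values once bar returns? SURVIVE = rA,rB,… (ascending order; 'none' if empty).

prologue: push r2 -> mem[0x89]=0xa6, sp=0x89
prologue: push r3 -> mem[0x88]=0x0a, sp=0x88
prologue: push r4 -> mem[0x87]=0x63, sp=0x87
body[0] mov  r1, #0x7c -> r1=0x7c
body[1] mov  r0, r1 -> r0=0x7c
body[2] xor  r3, r0, r3 -> r3=0x76
body[3] mov  r2, #0xa2 -> r2=0xa2
body[4] mov  r4, r0 -> r4=0x7c
body[5] mov  r4, #0x0f -> r4=0x0f
epilogue: pop r4=0x63, sp=0x88
epilogue: pop r3=0x0a, sp=0x89
epilogue: pop r2=0xa6, sp=0x8a
r0: caller-saved, written=True
r1: caller-saved, written=True
r2: callee-saved, written=True
r4: callee-saved, written=True

SURVIVE = r2,r4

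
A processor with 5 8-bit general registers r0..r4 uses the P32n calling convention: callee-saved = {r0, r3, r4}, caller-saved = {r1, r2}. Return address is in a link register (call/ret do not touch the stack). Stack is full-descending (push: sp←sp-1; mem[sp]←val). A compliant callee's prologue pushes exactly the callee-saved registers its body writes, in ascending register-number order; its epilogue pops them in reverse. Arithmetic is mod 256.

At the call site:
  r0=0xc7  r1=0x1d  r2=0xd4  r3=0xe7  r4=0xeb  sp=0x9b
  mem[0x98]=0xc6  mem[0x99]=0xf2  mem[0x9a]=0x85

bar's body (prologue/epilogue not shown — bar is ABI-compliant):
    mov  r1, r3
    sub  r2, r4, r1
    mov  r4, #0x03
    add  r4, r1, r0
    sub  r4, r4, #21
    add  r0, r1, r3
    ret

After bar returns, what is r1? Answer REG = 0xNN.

REG = 0xe7

prologue: push r0 → mem[0x9a]=0xc7, sp=0x9a
prologue: push r4 → mem[0x99]=0xeb, sp=0x99
body[0] mov  r1, r3 → r1=0xe7
body[1] sub  r2, r4, r1 → r2=0x04
body[2] mov  r4, #0x03 → r4=0x03
body[3] add  r4, r1, r0 → r4=0xae
body[4] sub  r4, r4, #21 → r4=0x99
body[5] add  r0, r1, r3 → r0=0xce
epilogue: pop r4=0xeb, sp=0x9a
epilogue: pop r0=0xc7, sp=0x9b
r1 is caller-saved → body value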